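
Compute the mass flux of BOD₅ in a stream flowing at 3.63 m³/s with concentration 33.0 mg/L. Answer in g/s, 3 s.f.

Mass flux = Q·C = 3.63 m³/s × 33 g/m³ = 119.8 g/s.

120 g/s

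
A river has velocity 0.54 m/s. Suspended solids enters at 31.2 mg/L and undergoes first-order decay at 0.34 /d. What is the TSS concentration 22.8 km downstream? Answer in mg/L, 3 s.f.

26.4 mg/L

Travel time t = 22.8 km / 0.54 m/s = 2.28e+04/0.54 = 4.222e+04 s = 0.4887 d.
First-order decay: C = 31.2·exp(−0.34·0.4887) = 31.2·0.8469 = 26.42 mg/L.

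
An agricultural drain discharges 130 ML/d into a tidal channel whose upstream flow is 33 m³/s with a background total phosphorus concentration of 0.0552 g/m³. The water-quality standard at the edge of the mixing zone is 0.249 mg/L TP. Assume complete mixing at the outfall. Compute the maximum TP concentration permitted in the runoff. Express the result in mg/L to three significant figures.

130 ML/d = 1.505 m³/s.
Mass balance: 0.249·34.5 = 1.505·Cₑ + 33·0.0552.
Cₑ = (8.592 − 1.822) / 1.505 = 4.499 mg/L.

4.50 mg/L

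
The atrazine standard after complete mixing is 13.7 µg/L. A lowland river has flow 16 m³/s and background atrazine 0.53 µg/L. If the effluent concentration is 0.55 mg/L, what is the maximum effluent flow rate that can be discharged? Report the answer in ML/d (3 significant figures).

33.9 ML/d

0.53 µg/L = 0.00053 mg/L.
13.7 µg/L = 0.0137 mg/L.
Mass balance at complete mixing: C_std·(Q_w + Q_r) = Q_w·C_e + Q_r·C_b.
Rearranging, Q_w = Q_r·(C_std − C_b)/(C_e − C_std) = 16·(0.0137 − 0.00053) / (0.55 − 0.0137) = 0.3929 m³/s.
= 33.95 ML/d.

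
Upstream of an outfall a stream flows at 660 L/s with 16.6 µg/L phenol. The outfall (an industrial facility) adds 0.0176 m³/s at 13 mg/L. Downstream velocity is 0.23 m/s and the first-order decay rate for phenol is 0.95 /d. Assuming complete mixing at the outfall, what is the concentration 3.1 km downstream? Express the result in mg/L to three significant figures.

660 L/s = 0.66 m³/s.
16.6 µg/L = 0.0166 mg/L.
After complete mixing, C₀ = (0.0176·13 + 0.66·0.0166) / 0.6776 = 0.3538 mg/L.
Travel time t = 3100 m / 0.23 m/s = 1.348e+04 s = 0.156 d.
C = 0.3538·exp(−0.95·0.156) = 0.3538·0.8623 = 0.3051 mg/L.

0.305 mg/L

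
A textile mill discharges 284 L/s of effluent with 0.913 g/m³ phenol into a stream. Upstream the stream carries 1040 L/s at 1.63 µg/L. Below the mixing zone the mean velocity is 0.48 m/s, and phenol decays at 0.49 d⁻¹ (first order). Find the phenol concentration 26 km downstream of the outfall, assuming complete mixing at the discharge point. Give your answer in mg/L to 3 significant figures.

284 L/s = 0.284 m³/s.
1040 L/s = 1.04 m³/s.
1.63 µg/L = 0.00163 mg/L.
After complete mixing, C₀ = (0.284·0.913 + 1.04·0.00163) / 1.324 = 0.1971 mg/L.
Travel time t = 2.6e+04 m / 0.48 m/s = 5.417e+04 s = 0.6269 d.
C = 0.1971·exp(−0.49·0.6269) = 0.1971·0.7355 = 0.145 mg/L.

0.145 mg/L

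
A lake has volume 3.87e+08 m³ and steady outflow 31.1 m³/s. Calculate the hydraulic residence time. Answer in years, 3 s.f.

0.394 yr

Q = 31.1 m³/s × 3.156e+07 s/yr = 9.814e+08 m³/yr.
Hydraulic residence time τ = V/Q = 3.87e+08/9.814e+08 = 0.3943 yr.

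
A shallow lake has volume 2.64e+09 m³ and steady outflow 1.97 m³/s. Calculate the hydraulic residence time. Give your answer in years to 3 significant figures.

Q = 1.97 m³/s × 3.156e+07 s/yr = 6.217e+07 m³/yr.
Hydraulic residence time τ = V/Q = 2.64e+09/6.217e+07 = 42.47 yr.

42.5 yr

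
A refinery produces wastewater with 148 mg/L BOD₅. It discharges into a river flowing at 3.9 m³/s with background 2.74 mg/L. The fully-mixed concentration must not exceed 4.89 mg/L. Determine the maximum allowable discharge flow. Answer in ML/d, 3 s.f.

Mass balance at complete mixing: C_std·(Q_w + Q_r) = Q_w·C_e + Q_r·C_b.
Rearranging, Q_w = Q_r·(C_std − C_b)/(C_e − C_std) = 3.9·(4.89 − 2.74) / (148 − 4.89) = 0.05859 m³/s.
= 5.062 ML/d.

5.06 ML/d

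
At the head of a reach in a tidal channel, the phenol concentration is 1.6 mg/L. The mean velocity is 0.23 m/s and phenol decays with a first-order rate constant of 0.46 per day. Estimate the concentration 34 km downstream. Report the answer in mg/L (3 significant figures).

Travel time t = 34 km / 0.23 m/s = 3.4e+04/0.23 = 1.478e+05 s = 1.711 d.
First-order decay: C = 1.6·exp(−0.46·1.711) = 1.6·0.4552 = 0.7283 mg/L.

0.728 mg/L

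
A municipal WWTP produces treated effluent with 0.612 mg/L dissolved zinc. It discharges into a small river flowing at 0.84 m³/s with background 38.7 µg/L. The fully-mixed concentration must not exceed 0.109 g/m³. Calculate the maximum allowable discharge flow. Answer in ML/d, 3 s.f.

10.1 ML/d

38.7 µg/L = 0.0387 mg/L.
Mass balance at complete mixing: C_std·(Q_w + Q_r) = Q_w·C_e + Q_r·C_b.
Rearranging, Q_w = Q_r·(C_std − C_b)/(C_e − C_std) = 0.84·(0.109 − 0.0387) / (0.612 − 0.109) = 0.1174 m³/s.
= 10.14 ML/d.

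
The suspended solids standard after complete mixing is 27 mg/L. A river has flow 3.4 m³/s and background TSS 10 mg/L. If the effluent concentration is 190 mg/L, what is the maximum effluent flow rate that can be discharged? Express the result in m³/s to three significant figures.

Mass balance at complete mixing: C_std·(Q_w + Q_r) = Q_w·C_e + Q_r·C_b.
Rearranging, Q_w = Q_r·(C_std − C_b)/(C_e − C_std) = 3.4·(27 − 10) / (190 − 27) = 0.3546 m³/s.

0.355 m³/s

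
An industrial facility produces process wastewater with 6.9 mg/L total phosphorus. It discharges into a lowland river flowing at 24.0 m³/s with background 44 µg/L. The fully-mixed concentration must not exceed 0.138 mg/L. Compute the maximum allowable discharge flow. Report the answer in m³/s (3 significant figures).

0.334 m³/s

44 µg/L = 0.044 mg/L.
Mass balance at complete mixing: C_std·(Q_w + Q_r) = Q_w·C_e + Q_r·C_b.
Rearranging, Q_w = Q_r·(C_std − C_b)/(C_e − C_std) = 24.0·(0.138 − 0.044) / (6.9 − 0.138) = 0.3336 m³/s.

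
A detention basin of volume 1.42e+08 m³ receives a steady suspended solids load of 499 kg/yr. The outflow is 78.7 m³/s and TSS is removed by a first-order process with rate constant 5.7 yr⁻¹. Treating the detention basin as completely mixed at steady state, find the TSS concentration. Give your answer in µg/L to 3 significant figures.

Outflow Q = 78.7 m³/s × 3.156e+07 s/yr = 2.484e+09 m³/yr.
Steady-state CSTR mass balance: W = Q·C + k·V·C, so C = W/(Q + kV).
Q + kV = 2.484e+09 + 5.7·1.42e+08 = 3.293e+09 m³/yr.
C = 499/3.293e+09 = 1.515e-07 kg/m³ = 0.0001515 mg/L = 0.1515 µg/L.

0.152 µg/L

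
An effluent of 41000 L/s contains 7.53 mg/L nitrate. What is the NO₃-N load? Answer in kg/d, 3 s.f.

26700 kg/d

41000 L/s = 41 m³/s.
Mass flux = Q·C = 41 m³/s × 7.53 g/m³ = 308.7 g/s.
= 308.7 g/s × 86.4 = 2.667e+04 kg/d.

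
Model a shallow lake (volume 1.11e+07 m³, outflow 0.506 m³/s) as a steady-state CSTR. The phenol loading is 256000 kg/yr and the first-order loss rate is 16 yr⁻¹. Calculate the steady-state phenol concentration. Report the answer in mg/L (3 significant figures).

1.32 mg/L

Outflow Q = 0.506 m³/s × 3.156e+07 s/yr = 1.597e+07 m³/yr.
Steady-state CSTR mass balance: W = Q·C + k·V·C, so C = W/(Q + kV).
Q + kV = 1.597e+07 + 16·1.11e+07 = 1.936e+08 m³/yr.
C = 256000/1.936e+08 = 0.001323 kg/m³ = 1.323 mg/L.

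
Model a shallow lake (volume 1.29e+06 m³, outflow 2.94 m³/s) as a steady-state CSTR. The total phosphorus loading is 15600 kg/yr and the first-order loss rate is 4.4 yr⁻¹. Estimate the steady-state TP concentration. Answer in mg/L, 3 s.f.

Outflow Q = 2.94 m³/s × 3.156e+07 s/yr = 9.278e+07 m³/yr.
Steady-state CSTR mass balance: W = Q·C + k·V·C, so C = W/(Q + kV).
Q + kV = 9.278e+07 + 4.4·1.29e+06 = 9.846e+07 m³/yr.
C = 15600/9.846e+07 = 0.0001584 kg/m³ = 0.1584 mg/L.

0.158 mg/L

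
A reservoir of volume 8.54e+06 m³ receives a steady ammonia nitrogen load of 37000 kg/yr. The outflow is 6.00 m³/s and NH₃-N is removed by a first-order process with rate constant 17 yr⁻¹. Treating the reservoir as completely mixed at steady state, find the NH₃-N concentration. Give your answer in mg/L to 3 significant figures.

0.111 mg/L

Outflow Q = 6.00 m³/s × 3.156e+07 s/yr = 1.893e+08 m³/yr.
Steady-state CSTR mass balance: W = Q·C + k·V·C, so C = W/(Q + kV).
Q + kV = 1.893e+08 + 17·8.54e+06 = 3.345e+08 m³/yr.
C = 37000/3.345e+08 = 0.0001106 kg/m³ = 0.1106 mg/L.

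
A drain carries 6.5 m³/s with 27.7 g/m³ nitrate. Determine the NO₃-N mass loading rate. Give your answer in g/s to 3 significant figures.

180 g/s

Mass flux = Q·C = 6.5 m³/s × 27.7 g/m³ = 180 g/s.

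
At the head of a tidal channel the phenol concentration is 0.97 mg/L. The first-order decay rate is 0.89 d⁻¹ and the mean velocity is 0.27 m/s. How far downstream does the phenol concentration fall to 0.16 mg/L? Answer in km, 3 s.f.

From C = C₀·e^(−kt), t = ln(C₀/C)/k = ln(0.97/0.16)/0.89 = 1.802/0.89 = 2.025 d.
Distance = v·t = 0.27 m/s × 1.749e+05 s = 4.724e+04 m = 47.24 km.

47.2 km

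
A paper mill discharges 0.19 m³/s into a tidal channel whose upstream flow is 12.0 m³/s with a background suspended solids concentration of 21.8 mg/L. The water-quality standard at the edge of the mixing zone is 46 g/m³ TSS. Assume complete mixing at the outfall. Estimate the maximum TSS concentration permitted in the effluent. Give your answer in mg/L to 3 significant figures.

1570 mg/L

Mass balance: 46·12.19 = 0.19·Cₑ + 12·21.8.
Cₑ = (560.7 − 261.6) / 0.19 = 1574 mg/L.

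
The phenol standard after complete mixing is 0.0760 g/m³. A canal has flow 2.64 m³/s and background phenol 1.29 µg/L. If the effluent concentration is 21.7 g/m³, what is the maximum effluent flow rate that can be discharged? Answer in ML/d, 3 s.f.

1.29 µg/L = 0.00129 mg/L.
Mass balance at complete mixing: C_std·(Q_w + Q_r) = Q_w·C_e + Q_r·C_b.
Rearranging, Q_w = Q_r·(C_std − C_b)/(C_e − C_std) = 2.64·(0.076 − 0.00129) / (21.7 − 0.076) = 0.009121 m³/s.
= 0.7881 ML/d.

0.788 ML/d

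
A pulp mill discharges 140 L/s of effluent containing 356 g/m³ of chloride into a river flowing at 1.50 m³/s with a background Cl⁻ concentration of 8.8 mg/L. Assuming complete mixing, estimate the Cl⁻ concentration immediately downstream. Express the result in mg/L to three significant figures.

140 L/s = 0.14 m³/s.
By mass balance at complete mixing, C = (0.14·356 + 1.5·8.8) / (0.14 + 1.5) = 63.04/1.64 = 38.44 mg/L.

38.4 mg/L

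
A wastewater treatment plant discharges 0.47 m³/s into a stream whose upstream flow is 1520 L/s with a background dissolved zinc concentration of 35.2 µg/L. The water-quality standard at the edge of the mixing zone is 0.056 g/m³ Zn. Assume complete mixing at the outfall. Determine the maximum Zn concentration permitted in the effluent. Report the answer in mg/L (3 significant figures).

0.123 mg/L

1520 L/s = 1.52 m³/s.
35.2 µg/L = 0.0352 mg/L.
Mass balance: 0.056·1.99 = 0.47·Cₑ + 1.52·0.0352.
Cₑ = (0.1114 − 0.0535) / 0.47 = 0.1233 mg/L.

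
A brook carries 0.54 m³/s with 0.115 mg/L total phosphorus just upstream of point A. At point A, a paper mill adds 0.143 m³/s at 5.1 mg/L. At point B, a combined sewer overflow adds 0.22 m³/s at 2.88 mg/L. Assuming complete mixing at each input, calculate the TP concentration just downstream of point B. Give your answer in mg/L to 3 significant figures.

After input A: C = (0.54·0.115 + 0.143·5.1) / 0.683 = 1.159 mg/L.
After input B: C = (0.683·1.159 + 0.22·2.88) / 0.903 = 1.578 mg/L.

1.58 mg/L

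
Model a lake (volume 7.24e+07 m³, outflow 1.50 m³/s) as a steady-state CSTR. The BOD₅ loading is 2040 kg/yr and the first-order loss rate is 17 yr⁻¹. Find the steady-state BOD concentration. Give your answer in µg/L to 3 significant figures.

Outflow Q = 1.50 m³/s × 3.156e+07 s/yr = 4.734e+07 m³/yr.
Steady-state CSTR mass balance: W = Q·C + k·V·C, so C = W/(Q + kV).
Q + kV = 4.734e+07 + 17·7.24e+07 = 1.278e+09 m³/yr.
C = 2040/1.278e+09 = 1.596e-06 kg/m³ = 0.001596 mg/L = 1.596 µg/L.

1.60 µg/L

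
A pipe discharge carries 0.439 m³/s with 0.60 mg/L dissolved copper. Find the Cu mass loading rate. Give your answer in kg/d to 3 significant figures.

Mass flux = Q·C = 0.439 m³/s × 0.6 g/m³ = 0.2634 g/s.
= 0.2634 g/s × 86.4 = 22.76 kg/d.

22.8 kg/d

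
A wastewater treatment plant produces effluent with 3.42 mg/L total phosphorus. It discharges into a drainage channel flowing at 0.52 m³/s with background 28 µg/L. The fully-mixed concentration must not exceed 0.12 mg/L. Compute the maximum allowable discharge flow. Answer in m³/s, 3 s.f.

0.0145 m³/s

28 µg/L = 0.028 mg/L.
Mass balance at complete mixing: C_std·(Q_w + Q_r) = Q_w·C_e + Q_r·C_b.
Rearranging, Q_w = Q_r·(C_std − C_b)/(C_e − C_std) = 0.52·(0.12 − 0.028) / (3.42 − 0.12) = 0.0145 m³/s.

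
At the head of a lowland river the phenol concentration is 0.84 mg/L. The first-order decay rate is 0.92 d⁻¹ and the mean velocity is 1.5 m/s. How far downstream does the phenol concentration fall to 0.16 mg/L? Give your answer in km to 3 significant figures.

234 km

From C = C₀·e^(−kt), t = ln(C₀/C)/k = ln(0.84/0.16)/0.92 = 1.658/0.92 = 1.802 d.
Distance = v·t = 1.5 m/s × 1.557e+05 s = 2.336e+05 m = 233.6 km.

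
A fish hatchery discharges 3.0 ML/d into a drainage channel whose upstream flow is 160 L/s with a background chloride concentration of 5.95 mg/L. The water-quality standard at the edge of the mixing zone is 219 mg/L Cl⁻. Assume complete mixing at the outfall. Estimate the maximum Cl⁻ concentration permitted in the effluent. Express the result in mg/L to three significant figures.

1200 mg/L

3.0 ML/d = 0.03472 m³/s.
160 L/s = 0.16 m³/s.
Mass balance: 219·0.1947 = 0.03472·Cₑ + 0.16·5.95.
Cₑ = (42.64 − 0.952) / 0.03472 = 1201 mg/L.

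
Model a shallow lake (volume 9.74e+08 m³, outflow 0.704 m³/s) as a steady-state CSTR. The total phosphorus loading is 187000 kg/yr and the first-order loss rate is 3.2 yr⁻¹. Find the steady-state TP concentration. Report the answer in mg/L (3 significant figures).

0.0596 mg/L

Outflow Q = 0.704 m³/s × 3.156e+07 s/yr = 2.222e+07 m³/yr.
Steady-state CSTR mass balance: W = Q·C + k·V·C, so C = W/(Q + kV).
Q + kV = 2.222e+07 + 3.2·9.74e+08 = 3.139e+09 m³/yr.
C = 187000/3.139e+09 = 5.957e-05 kg/m³ = 0.05957 mg/L.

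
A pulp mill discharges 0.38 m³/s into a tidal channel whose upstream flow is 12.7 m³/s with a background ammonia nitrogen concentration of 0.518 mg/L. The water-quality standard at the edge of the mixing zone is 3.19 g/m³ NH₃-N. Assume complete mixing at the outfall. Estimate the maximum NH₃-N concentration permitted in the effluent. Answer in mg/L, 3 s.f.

Mass balance: 3.19·13.08 = 0.38·Cₑ + 12.7·0.518.
Cₑ = (41.73 − 6.579) / 0.38 = 92.49 mg/L.

92.5 mg/L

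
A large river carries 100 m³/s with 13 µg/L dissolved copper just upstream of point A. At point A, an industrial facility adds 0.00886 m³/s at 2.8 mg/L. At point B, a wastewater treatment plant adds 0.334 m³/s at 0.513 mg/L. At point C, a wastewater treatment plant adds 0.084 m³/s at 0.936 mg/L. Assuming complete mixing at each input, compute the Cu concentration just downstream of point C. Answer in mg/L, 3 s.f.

13 µg/L = 0.013 mg/L.
After input A: C = (100·0.013 + 0.00886·2.8) / 100 = 0.01325 mg/L.
After input B: C = (100·0.01325 + 0.334·0.513) / 100.3 = 0.01491 mg/L.
After input C: C = (100.3·0.01491 + 0.084·0.936) / 100.4 = 0.01568 mg/L.

0.0157 mg/L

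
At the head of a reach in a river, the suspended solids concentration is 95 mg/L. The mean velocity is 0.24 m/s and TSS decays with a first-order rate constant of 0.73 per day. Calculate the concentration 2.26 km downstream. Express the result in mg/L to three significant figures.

87.7 mg/L

Travel time t = 2.26 km / 0.24 m/s = 2260/0.24 = 9417 s = 0.109 d.
First-order decay: C = 95·exp(−0.73·0.109) = 95·0.9235 = 87.73 mg/L.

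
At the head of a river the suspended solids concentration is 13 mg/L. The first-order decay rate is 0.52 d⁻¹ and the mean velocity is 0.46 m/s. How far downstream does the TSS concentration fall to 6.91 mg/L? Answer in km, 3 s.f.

48.3 km

From C = C₀·e^(−kt), t = ln(C₀/C)/k = ln(13/6.91)/0.52 = 0.632/0.52 = 1.215 d.
Distance = v·t = 0.46 m/s × 1.05e+05 s = 4.83e+04 m = 48.3 km.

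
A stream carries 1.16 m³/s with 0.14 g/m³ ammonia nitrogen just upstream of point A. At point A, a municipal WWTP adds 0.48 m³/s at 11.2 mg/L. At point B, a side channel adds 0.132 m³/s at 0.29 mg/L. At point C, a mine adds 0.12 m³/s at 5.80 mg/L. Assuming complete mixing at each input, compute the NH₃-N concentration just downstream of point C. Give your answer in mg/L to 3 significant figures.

After input A: C = (1.16·0.14 + 0.48·11.2) / 1.64 = 3.377 mg/L.
After input B: C = (1.64·3.377 + 0.132·0.29) / 1.772 = 3.147 mg/L.
After input C: C = (1.772·3.147 + 0.12·5.8) / 1.892 = 3.315 mg/L.

3.32 mg/L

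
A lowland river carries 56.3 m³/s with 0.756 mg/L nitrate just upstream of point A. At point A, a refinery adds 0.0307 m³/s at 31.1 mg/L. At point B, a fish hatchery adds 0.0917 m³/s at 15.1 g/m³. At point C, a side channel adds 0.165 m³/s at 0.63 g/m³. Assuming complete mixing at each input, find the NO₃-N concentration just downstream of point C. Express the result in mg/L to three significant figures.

After input A: C = (56.3·0.756 + 0.0307·31.1) / 56.33 = 0.7725 mg/L.
After input B: C = (56.33·0.7725 + 0.0917·15.1) / 56.42 = 0.7958 mg/L.
After input C: C = (56.42·0.7958 + 0.165·0.63) / 56.59 = 0.7953 mg/L.

0.795 mg/L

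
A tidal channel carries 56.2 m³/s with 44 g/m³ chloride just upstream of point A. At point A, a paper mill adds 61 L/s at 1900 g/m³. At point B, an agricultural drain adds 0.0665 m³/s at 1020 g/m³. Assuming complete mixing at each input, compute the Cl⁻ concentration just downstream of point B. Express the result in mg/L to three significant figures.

61 L/s = 0.061 m³/s.
After input A: C = (56.2·44 + 0.061·1900) / 56.26 = 46.01 mg/L.
After input B: C = (56.26·46.01 + 0.0665·1020) / 56.33 = 47.16 mg/L.

47.2 mg/L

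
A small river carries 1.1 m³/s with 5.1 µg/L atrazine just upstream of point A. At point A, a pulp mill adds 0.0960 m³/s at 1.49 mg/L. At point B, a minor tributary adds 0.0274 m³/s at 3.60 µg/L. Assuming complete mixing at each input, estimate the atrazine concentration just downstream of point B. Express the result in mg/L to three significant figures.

0.122 mg/L

5.1 µg/L = 0.0051 mg/L.
After input A: C = (1.1·0.0051 + 0.096·1.49) / 1.196 = 0.1243 mg/L.
3.60 µg/L = 0.0036 mg/L.
After input B: C = (1.196·0.1243 + 0.0274·0.0036) / 1.223 = 0.1216 mg/L.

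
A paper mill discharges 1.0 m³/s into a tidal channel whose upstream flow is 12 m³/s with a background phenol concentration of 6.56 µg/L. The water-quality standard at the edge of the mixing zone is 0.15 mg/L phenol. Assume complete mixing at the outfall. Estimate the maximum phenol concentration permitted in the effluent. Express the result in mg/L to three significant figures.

1.87 mg/L

6.56 µg/L = 0.00656 mg/L.
Mass balance: 0.15·13 = 1·Cₑ + 12·0.00656.
Cₑ = (1.95 − 0.07872) / 1 = 1.871 mg/L.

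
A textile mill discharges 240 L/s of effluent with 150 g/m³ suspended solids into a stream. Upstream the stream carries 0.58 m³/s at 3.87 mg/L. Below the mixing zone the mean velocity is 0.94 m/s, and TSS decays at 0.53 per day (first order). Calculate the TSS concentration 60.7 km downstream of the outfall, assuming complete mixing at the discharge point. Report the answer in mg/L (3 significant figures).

240 L/s = 0.24 m³/s.
After complete mixing, C₀ = (0.24·150 + 0.58·3.87) / 0.82 = 46.64 mg/L.
Travel time t = 6.07e+04 m / 0.94 m/s = 6.457e+04 s = 0.7474 d.
C = 46.64·exp(−0.53·0.7474) = 46.64·0.6729 = 31.39 mg/L.

31.4 mg/L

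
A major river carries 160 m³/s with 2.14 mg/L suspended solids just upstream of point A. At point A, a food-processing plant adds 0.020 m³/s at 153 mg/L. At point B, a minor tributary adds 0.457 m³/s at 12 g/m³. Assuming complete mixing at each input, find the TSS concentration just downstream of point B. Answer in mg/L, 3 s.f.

2.19 mg/L

After input A: C = (160·2.14 + 0.02·153) / 160 = 2.159 mg/L.
After input B: C = (160·2.159 + 0.457·12) / 160.5 = 2.187 mg/L.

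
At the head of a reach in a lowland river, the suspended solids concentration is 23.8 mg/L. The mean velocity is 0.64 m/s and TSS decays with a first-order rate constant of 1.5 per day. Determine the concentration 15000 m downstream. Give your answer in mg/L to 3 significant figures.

Travel time t = 15000 m / 0.64 m/s = 1.5e+04/0.64 = 2.344e+04 s = 0.2713 d.
First-order decay: C = 23.8·exp(−1.5·0.2713) = 23.8·0.6657 = 15.84 mg/L.

15.8 mg/L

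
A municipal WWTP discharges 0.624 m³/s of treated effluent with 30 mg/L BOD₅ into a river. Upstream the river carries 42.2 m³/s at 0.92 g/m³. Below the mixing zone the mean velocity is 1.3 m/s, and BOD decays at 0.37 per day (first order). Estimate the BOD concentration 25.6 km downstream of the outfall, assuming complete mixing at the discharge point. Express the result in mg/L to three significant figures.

After complete mixing, C₀ = (0.624·30 + 42.2·0.92) / 42.82 = 1.344 mg/L.
Travel time t = 2.56e+04 m / 1.3 m/s = 1.969e+04 s = 0.2279 d.
C = 1.344·exp(−0.37·0.2279) = 1.344·0.9191 = 1.235 mg/L.

1.24 mg/L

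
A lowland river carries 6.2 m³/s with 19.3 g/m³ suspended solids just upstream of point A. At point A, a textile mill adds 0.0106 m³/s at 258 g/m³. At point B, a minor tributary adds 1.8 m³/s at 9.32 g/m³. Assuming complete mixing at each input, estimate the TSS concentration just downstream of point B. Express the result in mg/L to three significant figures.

17.4 mg/L

After input A: C = (6.2·19.3 + 0.0106·258) / 6.211 = 19.71 mg/L.
After input B: C = (6.211·19.71 + 1.8·9.32) / 8.011 = 17.37 mg/L.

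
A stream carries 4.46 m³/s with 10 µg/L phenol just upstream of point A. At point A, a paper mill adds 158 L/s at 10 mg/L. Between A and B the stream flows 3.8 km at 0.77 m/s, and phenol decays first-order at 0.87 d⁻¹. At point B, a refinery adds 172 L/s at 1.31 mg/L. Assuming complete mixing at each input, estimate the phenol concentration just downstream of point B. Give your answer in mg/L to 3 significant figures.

0.370 mg/L

10 µg/L = 0.01 mg/L.
158 L/s = 0.158 m³/s.
After input A: C = (4.46·0.01 + 0.158·10) / 4.618 = 0.3518 mg/L.
Over the 3.8 km reach to input B (t = 4935 s = 0.05712 d), decay gives C = 0.3518·exp(−0.87·0.05712) = 0.3347 mg/L.
172 L/s = 0.172 m³/s.
After input B: C = (4.618·0.3347 + 0.172·1.31) / 4.79 = 0.3698 mg/L.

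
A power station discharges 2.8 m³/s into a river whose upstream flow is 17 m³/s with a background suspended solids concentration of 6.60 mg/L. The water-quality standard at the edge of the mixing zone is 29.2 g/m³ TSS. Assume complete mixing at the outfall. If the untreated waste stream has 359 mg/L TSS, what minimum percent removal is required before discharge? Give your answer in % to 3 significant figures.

53.6 %

Mass balance: 29.2·19.8 = 2.8·Cₑ + 17·6.6.
Cₑ = (578.2 − 112.2) / 2.8 = 166.4 mg/L.
Required removal = 1 − 166.4/359 = 53.65 %.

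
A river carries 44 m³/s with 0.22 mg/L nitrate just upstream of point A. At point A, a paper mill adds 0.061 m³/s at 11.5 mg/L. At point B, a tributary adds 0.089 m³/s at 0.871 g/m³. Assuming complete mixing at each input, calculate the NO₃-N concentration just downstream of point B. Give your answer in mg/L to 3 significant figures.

0.237 mg/L

After input A: C = (44·0.22 + 0.061·11.5) / 44.06 = 0.2356 mg/L.
After input B: C = (44.06·0.2356 + 0.089·0.871) / 44.15 = 0.2369 mg/L.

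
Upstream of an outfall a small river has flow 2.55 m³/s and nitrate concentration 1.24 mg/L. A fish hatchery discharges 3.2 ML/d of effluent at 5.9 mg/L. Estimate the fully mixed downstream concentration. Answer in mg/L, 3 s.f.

3.2 ML/d = 0.03704 m³/s.
Flow-weighted mixing gives C = (0.03704·5.9 + 2.55·1.24) / (0.03704 + 2.55) = 3.381/2.587 = 1.307 mg/L.

1.31 mg/L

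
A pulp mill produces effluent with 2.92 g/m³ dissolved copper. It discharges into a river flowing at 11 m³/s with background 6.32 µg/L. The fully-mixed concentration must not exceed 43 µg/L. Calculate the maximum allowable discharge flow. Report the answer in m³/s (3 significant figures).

0.140 m³/s

6.32 µg/L = 0.00632 mg/L.
43 µg/L = 0.043 mg/L.
Mass balance at complete mixing: C_std·(Q_w + Q_r) = Q_w·C_e + Q_r·C_b.
Rearranging, Q_w = Q_r·(C_std − C_b)/(C_e − C_std) = 11·(0.043 − 0.00632) / (2.92 − 0.043) = 0.1402 m³/s.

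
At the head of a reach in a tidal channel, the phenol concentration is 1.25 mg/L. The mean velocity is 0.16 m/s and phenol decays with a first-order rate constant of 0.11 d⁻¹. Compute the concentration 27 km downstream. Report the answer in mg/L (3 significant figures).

1.01 mg/L

Travel time t = 27 km / 0.16 m/s = 2.7e+04/0.16 = 1.688e+05 s = 1.953 d.
First-order decay: C = 1.25·exp(−0.11·1.953) = 1.25·0.8067 = 1.008 mg/L.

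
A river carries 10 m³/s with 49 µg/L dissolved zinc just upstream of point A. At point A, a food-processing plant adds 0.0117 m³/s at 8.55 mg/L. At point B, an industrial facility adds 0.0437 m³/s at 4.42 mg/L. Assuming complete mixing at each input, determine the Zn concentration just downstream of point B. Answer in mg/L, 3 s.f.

0.0779 mg/L

49 µg/L = 0.049 mg/L.
After input A: C = (10·0.049 + 0.0117·8.55) / 10.01 = 0.05893 mg/L.
After input B: C = (10.01·0.05893 + 0.0437·4.42) / 10.06 = 0.07789 mg/L.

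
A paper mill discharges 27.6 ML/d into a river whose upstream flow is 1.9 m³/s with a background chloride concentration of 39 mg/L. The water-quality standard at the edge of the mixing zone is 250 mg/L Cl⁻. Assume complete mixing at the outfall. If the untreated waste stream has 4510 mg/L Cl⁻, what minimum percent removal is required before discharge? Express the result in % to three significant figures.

27.6 ML/d = 0.3194 m³/s.
Mass balance: 250·2.219 = 0.3194·Cₑ + 1.9·39.
Cₑ = (554.9 − 74.1) / 0.3194 = 1505 mg/L.
Required removal = 1 − 1505/4510 = 66.63 %.

66.6 %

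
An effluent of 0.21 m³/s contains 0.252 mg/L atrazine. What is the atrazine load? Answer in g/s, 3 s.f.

Mass flux = Q·C = 0.21 m³/s × 0.252 g/m³ = 0.05292 g/s.

0.0529 g/s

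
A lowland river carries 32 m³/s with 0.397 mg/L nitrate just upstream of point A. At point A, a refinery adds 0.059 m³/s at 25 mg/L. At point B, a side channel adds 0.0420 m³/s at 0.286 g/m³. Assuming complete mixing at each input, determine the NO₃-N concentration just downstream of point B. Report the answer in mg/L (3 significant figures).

After input A: C = (32·0.397 + 0.059·25) / 32.06 = 0.4423 mg/L.
After input B: C = (32.06·0.4423 + 0.042·0.286) / 32.1 = 0.4421 mg/L.

0.442 mg/L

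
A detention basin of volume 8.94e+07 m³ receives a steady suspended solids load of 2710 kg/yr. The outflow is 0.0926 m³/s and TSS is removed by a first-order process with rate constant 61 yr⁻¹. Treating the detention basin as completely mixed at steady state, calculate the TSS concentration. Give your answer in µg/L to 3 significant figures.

0.497 µg/L

Outflow Q = 0.0926 m³/s × 3.156e+07 s/yr = 2.922e+06 m³/yr.
Steady-state CSTR mass balance: W = Q·C + k·V·C, so C = W/(Q + kV).
Q + kV = 2.922e+06 + 61·8.94e+07 = 5.456e+09 m³/yr.
C = 2710/5.456e+09 = 4.967e-07 kg/m³ = 0.0004967 mg/L = 0.4967 µg/L.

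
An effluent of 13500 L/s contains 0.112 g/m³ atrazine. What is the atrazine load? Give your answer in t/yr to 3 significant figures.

47.7 t/yr

13500 L/s = 13.5 m³/s.
Mass flux = Q·C = 13.5 m³/s × 0.112 g/m³ = 1.512 g/s.
= 1.512 g/s × 31.56 = 47.72 t/yr.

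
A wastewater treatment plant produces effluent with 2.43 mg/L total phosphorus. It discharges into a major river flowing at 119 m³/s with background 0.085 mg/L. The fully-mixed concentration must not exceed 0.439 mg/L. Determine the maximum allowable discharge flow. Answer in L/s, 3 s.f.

Mass balance at complete mixing: C_std·(Q_w + Q_r) = Q_w·C_e + Q_r·C_b.
Rearranging, Q_w = Q_r·(C_std − C_b)/(C_e − C_std) = 119·(0.439 − 0.085) / (2.43 − 0.439) = 21.16 m³/s.
= 2.116e+04 L/s.

21200 L/s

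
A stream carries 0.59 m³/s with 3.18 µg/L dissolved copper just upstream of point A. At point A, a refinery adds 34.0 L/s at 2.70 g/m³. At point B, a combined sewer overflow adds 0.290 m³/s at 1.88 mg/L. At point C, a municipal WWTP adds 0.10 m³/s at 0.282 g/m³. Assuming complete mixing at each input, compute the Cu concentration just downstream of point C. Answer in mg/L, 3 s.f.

3.18 µg/L = 0.00318 mg/L.
34.0 L/s = 0.034 m³/s.
After input A: C = (0.59·0.00318 + 0.034·2.7) / 0.624 = 0.1501 mg/L.
After input B: C = (0.624·0.1501 + 0.29·1.88) / 0.914 = 0.699 mg/L.
After input C: C = (0.914·0.699 + 0.1·0.282) / 1.014 = 0.6579 mg/L.

0.658 mg/L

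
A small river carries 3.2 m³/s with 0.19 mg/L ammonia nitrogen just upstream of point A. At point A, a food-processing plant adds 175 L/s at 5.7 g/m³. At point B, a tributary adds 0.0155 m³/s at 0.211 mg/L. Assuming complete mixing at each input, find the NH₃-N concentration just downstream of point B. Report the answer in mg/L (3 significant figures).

0.474 mg/L

175 L/s = 0.175 m³/s.
After input A: C = (3.2·0.19 + 0.175·5.7) / 3.375 = 0.4757 mg/L.
After input B: C = (3.375·0.4757 + 0.0155·0.211) / 3.39 = 0.4745 mg/L.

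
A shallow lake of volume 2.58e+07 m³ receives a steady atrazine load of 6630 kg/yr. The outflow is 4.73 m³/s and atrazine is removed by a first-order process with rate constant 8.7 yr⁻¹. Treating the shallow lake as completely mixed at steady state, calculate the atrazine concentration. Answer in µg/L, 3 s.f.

17.7 µg/L

Outflow Q = 4.73 m³/s × 3.156e+07 s/yr = 1.493e+08 m³/yr.
Steady-state CSTR mass balance: W = Q·C + k·V·C, so C = W/(Q + kV).
Q + kV = 1.493e+08 + 8.7·2.58e+07 = 3.737e+08 m³/yr.
C = 6630/3.737e+08 = 1.774e-05 kg/m³ = 0.01774 mg/L = 17.74 µg/L.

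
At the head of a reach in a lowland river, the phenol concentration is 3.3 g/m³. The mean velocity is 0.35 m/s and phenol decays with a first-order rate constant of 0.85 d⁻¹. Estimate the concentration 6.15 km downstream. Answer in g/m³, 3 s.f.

Travel time t = 6.15 km / 0.35 m/s = 6150/0.35 = 1.757e+04 s = 0.2034 d.
First-order decay: C = 3.3·exp(−0.85·0.2034) = 3.3·0.8412 = 2.776 g/m³.

2.78 g/m³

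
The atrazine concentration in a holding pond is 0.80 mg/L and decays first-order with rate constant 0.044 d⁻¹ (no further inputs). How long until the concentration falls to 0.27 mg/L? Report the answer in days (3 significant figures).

24.7 d

t = ln(C₀/C)/k = ln(0.80/0.27)/0.044 = 1.086/0.044 = 24.69 d.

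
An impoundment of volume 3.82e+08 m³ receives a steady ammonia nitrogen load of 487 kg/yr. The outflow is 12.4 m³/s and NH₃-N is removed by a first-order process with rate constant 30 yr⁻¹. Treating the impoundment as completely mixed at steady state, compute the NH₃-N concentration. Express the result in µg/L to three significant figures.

Outflow Q = 12.4 m³/s × 3.156e+07 s/yr = 3.913e+08 m³/yr.
Steady-state CSTR mass balance: W = Q·C + k·V·C, so C = W/(Q + kV).
Q + kV = 3.913e+08 + 30·3.82e+08 = 1.185e+10 m³/yr.
C = 487/1.185e+10 = 4.109e-08 kg/m³ = 4.109e-05 mg/L = 0.04109 µg/L.

0.0411 µg/L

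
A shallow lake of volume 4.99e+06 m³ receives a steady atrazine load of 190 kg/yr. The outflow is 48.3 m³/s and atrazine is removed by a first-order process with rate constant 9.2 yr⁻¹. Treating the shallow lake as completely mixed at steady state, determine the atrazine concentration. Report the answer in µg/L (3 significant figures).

0.121 µg/L

Outflow Q = 48.3 m³/s × 3.156e+07 s/yr = 1.524e+09 m³/yr.
Steady-state CSTR mass balance: W = Q·C + k·V·C, so C = W/(Q + kV).
Q + kV = 1.524e+09 + 9.2·4.99e+06 = 1.57e+09 m³/yr.
C = 190/1.57e+09 = 1.21e-07 kg/m³ = 0.000121 mg/L = 0.121 µg/L.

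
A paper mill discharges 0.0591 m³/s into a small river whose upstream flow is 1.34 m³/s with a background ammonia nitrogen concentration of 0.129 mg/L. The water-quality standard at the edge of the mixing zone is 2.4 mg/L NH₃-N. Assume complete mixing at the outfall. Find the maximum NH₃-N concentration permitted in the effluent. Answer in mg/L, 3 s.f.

53.9 mg/L

Mass balance: 2.4·1.399 = 0.0591·Cₑ + 1.34·0.129.
Cₑ = (3.358 − 0.1729) / 0.0591 = 53.89 mg/L.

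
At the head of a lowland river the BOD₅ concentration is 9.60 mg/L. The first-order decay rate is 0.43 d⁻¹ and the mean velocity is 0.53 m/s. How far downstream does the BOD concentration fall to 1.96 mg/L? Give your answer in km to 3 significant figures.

From C = C₀·e^(−kt), t = ln(C₀/C)/k = ln(9.60/1.96)/0.43 = 1.589/0.43 = 3.695 d.
Distance = v·t = 0.53 m/s × 3.192e+05 s = 1.692e+05 m = 169.2 km.

169 km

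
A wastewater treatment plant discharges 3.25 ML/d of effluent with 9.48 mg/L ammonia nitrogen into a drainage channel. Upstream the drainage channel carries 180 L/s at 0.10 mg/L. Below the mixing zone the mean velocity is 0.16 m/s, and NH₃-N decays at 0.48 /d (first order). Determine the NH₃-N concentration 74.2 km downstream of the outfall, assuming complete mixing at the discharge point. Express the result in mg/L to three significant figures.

0.131 mg/L

3.25 ML/d = 0.03762 m³/s.
180 L/s = 0.18 m³/s.
After complete mixing, C₀ = (0.03762·9.48 + 0.18·0.1) / 0.2176 = 1.721 mg/L.
Travel time t = 7.42e+04 m / 0.16 m/s = 4.638e+05 s = 5.367 d.
C = 1.721·exp(−0.48·5.367) = 1.721·0.07605 = 0.1309 mg/L.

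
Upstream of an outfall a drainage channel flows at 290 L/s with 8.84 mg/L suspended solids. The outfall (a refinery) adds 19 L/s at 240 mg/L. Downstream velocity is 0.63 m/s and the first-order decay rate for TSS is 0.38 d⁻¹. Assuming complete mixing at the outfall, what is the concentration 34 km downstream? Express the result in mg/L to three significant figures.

18.2 mg/L

19 L/s = 0.019 m³/s.
290 L/s = 0.29 m³/s.
After complete mixing, C₀ = (0.019·240 + 0.29·8.84) / 0.309 = 23.05 mg/L.
Travel time t = 3.4e+04 m / 0.63 m/s = 5.397e+04 s = 0.6246 d.
C = 23.05·exp(−0.38·0.6246) = 23.05·0.7887 = 18.18 mg/L.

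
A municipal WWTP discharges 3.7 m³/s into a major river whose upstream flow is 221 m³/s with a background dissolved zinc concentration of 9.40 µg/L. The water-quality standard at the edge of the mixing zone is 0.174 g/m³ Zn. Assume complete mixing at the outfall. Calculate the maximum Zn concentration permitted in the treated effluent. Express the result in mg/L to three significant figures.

9.40 µg/L = 0.0094 mg/L.
Mass balance: 0.174·224.7 = 3.7·Cₑ + 221·0.0094.
Cₑ = (39.1 − 2.077) / 3.7 = 10.01 mg/L.

10.0 mg/L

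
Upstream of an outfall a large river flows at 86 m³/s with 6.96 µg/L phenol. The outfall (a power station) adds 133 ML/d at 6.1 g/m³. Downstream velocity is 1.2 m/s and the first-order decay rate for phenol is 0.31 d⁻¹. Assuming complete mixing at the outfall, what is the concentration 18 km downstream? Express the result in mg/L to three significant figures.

0.108 mg/L

133 ML/d = 1.539 m³/s.
6.96 µg/L = 0.00696 mg/L.
After complete mixing, C₀ = (1.539·6.1 + 86·0.00696) / 87.54 = 0.1141 mg/L.
Travel time t = 1.8e+04 m / 1.2 m/s = 1.5e+04 s = 0.1736 d.
C = 0.1141·exp(−0.31·0.1736) = 0.1141·0.9476 = 0.1081 mg/L.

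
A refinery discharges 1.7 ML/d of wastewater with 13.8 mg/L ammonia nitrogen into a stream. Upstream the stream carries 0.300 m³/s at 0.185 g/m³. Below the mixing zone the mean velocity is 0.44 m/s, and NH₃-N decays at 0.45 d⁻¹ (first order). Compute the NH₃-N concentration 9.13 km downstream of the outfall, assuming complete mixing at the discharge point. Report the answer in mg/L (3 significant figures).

1.7 ML/d = 0.01968 m³/s.
After complete mixing, C₀ = (0.01968·13.8 + 0.3·0.185) / 0.3197 = 1.023 mg/L.
Travel time t = 9130 m / 0.44 m/s = 2.075e+04 s = 0.2402 d.
C = 1.023·exp(−0.45·0.2402) = 1.023·0.8976 = 0.9182 mg/L.

0.918 mg/L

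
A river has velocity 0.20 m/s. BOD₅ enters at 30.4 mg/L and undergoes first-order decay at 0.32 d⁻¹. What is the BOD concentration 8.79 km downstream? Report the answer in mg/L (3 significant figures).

Travel time t = 8.79 km / 0.20 m/s = 8790/0.20 = 4.395e+04 s = 0.5087 d.
First-order decay: C = 30.4·exp(−0.32·0.5087) = 30.4·0.8498 = 25.83 mg/L.

25.8 mg/L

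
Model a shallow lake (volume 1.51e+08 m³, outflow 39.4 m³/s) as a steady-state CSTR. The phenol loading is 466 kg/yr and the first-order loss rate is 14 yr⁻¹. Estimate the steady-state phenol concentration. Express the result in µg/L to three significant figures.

Outflow Q = 39.4 m³/s × 3.156e+07 s/yr = 1.243e+09 m³/yr.
Steady-state CSTR mass balance: W = Q·C + k·V·C, so C = W/(Q + kV).
Q + kV = 1.243e+09 + 14·1.51e+08 = 3.357e+09 m³/yr.
C = 466/3.357e+09 = 1.388e-07 kg/m³ = 0.0001388 mg/L = 0.1388 µg/L.

0.139 µg/L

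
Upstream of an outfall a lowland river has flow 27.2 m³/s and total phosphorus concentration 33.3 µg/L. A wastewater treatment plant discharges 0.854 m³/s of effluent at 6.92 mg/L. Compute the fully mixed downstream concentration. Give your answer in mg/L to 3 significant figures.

33.3 µg/L = 0.0333 mg/L.
Conservation of mass across the mixing zone: C = (0.854·6.92 + 27.2·0.0333) / (0.854 + 27.2) = 6.815/28.05 = 0.2429 mg/L.

0.243 mg/L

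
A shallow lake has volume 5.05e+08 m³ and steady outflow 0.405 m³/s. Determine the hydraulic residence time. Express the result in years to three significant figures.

Q = 0.405 m³/s × 3.156e+07 s/yr = 1.278e+07 m³/yr.
Hydraulic residence time τ = V/Q = 5.05e+08/1.278e+07 = 39.51 yr.

39.5 yr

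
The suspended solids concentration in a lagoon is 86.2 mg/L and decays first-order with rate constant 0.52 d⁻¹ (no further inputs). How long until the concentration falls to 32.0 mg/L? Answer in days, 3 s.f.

t = ln(C₀/C)/k = ln(86.2/32.0)/0.52 = 0.9909/0.52 = 1.906 d.

1.91 d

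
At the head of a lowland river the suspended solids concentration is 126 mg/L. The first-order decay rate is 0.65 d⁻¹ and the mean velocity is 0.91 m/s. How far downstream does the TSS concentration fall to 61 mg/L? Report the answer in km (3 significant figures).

87.7 km

From C = C₀·e^(−kt), t = ln(C₀/C)/k = ln(126/61)/0.65 = 0.7254/0.65 = 1.116 d.
Distance = v·t = 0.91 m/s × 9.642e+04 s = 8.775e+04 m = 87.75 km.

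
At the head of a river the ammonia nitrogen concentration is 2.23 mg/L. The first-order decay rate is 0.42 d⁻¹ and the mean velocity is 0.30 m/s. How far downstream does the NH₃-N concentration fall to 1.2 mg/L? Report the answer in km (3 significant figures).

From C = C₀·e^(−kt), t = ln(C₀/C)/k = ln(2.23/1.2)/0.42 = 0.6197/0.42 = 1.475 d.
Distance = v·t = 0.30 m/s × 1.275e+05 s = 3.824e+04 m = 38.24 km.

38.2 km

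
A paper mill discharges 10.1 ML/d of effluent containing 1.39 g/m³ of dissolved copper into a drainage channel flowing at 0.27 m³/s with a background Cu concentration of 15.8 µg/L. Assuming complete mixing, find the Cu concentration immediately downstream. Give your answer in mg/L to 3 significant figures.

0.431 mg/L

10.1 ML/d = 0.1169 m³/s.
15.8 µg/L = 0.0158 mg/L.
Flow-weighted mixing gives C = (0.1169·1.39 + 0.27·0.0158) / (0.1169 + 0.27) = 0.1668/0.3869 = 0.431 mg/L.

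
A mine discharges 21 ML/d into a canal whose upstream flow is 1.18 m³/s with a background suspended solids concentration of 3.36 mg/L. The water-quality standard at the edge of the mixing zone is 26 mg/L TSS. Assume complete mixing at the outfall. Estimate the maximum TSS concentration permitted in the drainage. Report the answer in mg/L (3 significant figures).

21 ML/d = 0.2431 m³/s.
Mass balance: 26·1.423 = 0.2431·Cₑ + 1.18·3.36.
Cₑ = (37 − 3.965) / 0.2431 = 135.9 mg/L.

136 mg/L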